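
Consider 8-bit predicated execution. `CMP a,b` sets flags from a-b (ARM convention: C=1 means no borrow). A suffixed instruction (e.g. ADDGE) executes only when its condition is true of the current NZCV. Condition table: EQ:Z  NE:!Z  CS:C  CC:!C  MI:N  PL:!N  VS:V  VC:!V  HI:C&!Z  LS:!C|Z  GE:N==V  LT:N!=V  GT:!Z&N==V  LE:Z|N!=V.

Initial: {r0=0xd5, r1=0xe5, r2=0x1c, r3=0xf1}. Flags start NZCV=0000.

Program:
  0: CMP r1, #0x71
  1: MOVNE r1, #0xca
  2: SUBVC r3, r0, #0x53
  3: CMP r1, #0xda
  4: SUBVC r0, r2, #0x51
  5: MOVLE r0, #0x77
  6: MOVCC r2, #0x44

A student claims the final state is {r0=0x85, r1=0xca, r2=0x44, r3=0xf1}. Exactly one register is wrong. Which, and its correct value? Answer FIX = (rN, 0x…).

FIX = (r0, 0x77)

[0] flags=0011 → (cmp)
[1] flags=0011 NE?T → r1=0xca
[2] flags=0011 VC?F → skip
[3] flags=1000 → (cmp)
[4] flags=1000 VC?T → r0=0xcb
[5] flags=1000 LE?T → r0=0x77
[6] flags=1000 CC?T → r2=0x44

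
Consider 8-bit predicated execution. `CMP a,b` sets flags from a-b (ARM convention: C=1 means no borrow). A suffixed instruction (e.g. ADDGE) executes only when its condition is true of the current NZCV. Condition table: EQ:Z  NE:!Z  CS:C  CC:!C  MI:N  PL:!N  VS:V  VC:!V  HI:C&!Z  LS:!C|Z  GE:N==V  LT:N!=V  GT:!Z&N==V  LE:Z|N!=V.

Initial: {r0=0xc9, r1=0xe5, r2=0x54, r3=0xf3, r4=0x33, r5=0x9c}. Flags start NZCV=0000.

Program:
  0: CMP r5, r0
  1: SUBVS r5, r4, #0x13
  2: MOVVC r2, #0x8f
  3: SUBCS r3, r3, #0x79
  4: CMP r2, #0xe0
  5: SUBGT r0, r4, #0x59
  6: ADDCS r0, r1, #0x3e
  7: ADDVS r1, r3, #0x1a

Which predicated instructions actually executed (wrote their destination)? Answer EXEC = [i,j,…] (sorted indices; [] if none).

0: ✓ CMP  NZCV=1000
1: · SUBVS
2: ✓ MOVVC  r2←0x8f
3: · SUBCS
4: ✓ CMP  NZCV=1000
5: · SUBGT
6: · ADDCS
7: · ADDVS

EXEC = [2]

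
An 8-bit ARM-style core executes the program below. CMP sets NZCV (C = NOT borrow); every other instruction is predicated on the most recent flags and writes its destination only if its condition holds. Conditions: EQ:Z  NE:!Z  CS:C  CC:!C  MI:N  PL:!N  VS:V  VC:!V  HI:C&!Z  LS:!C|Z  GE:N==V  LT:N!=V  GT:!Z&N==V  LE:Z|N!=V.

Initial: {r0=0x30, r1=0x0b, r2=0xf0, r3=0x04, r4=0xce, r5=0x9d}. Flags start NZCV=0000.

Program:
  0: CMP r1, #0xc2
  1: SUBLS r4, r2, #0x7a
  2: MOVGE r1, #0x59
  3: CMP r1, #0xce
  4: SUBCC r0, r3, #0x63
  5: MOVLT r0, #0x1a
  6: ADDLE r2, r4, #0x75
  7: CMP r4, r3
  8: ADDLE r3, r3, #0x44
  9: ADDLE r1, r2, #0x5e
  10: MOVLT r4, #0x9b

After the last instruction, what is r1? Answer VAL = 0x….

VAL = 0x59

[0] flags=0000 → (cmp)
[1] flags=0000 LS?T → r4=0x76
[2] flags=0000 GE?T → r1=0x59
[3] flags=1001 → (cmp)
[4] flags=1001 CC?T → r0=0xa1
[5] flags=1001 LT?F → skip
[6] flags=1001 LE?F → skip
[7] flags=0010 → (cmp)
[8] flags=0010 LE?F → skip
[9] flags=0010 LE?F → skip
[10] flags=0010 LT?F → skip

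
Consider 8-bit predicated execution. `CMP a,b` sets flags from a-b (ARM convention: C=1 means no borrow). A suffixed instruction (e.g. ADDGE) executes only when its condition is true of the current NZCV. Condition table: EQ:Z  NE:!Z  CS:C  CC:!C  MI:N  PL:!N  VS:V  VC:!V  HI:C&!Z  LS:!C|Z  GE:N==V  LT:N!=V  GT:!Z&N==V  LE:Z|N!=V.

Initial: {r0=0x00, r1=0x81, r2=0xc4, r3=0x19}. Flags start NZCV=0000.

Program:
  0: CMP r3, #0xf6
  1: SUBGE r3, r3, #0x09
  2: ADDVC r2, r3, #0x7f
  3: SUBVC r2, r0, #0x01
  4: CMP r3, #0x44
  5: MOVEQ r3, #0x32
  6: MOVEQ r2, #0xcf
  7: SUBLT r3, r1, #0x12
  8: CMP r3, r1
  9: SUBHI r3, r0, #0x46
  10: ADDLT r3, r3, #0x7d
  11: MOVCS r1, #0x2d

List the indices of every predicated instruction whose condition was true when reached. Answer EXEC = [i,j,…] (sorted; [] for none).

EXEC = [1,2,3,7]

0: ✓ CMP  NZCV=0000
1: ✓ SUBGE  r3←0x10
2: ✓ ADDVC  r2←0x8f
3: ✓ SUBVC  r2←0xff
4: ✓ CMP  NZCV=1000
5: · MOVEQ
6: · MOVEQ
7: ✓ SUBLT  r3←0x6f
8: ✓ CMP  NZCV=1001
9: · SUBHI
10: · ADDLT
11: · MOVCS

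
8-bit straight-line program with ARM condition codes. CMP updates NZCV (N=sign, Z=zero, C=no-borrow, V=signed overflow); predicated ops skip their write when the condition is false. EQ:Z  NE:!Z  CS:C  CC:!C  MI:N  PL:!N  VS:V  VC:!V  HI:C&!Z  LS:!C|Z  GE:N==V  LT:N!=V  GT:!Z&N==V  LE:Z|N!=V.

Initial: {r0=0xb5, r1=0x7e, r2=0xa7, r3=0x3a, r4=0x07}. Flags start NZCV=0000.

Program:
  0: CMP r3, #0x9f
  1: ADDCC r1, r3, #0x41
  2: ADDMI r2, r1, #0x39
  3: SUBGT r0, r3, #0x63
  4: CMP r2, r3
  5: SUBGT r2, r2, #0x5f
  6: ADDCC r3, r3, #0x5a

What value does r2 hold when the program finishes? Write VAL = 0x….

VAL = 0xb4

[0] flags=1001 → (cmp)
[1] flags=1001 CC?T → r1=0x7b
[2] flags=1001 MI?T → r2=0xb4
[3] flags=1001 GT?T → r0=0xd7
[4] flags=0011 → (cmp)
[5] flags=0011 GT?F → skip
[6] flags=0011 CC?F → skip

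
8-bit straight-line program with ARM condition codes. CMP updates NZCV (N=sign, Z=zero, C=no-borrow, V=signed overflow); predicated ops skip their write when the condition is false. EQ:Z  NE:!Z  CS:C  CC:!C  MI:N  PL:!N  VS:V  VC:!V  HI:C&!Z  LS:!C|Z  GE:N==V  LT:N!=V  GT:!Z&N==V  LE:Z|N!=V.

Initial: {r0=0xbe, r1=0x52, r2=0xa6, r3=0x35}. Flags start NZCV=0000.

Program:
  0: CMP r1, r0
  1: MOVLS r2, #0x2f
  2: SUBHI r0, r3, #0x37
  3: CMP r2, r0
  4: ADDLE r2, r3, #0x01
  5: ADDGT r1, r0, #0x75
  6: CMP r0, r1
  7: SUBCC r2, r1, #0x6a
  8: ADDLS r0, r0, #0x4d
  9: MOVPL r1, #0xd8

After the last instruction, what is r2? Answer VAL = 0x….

VAL = 0x2f

[0] flags=1001 → (cmp)
[1] flags=1001 LS?T → r2=0x2f
[2] flags=1001 HI?F → skip
[3] flags=0000 → (cmp)
[4] flags=0000 LE?F → skip
[5] flags=0000 GT?T → r1=0x33
[6] flags=1010 → (cmp)
[7] flags=1010 CC?F → skip
[8] flags=1010 LS?F → skip
[9] flags=1010 PL?F → skip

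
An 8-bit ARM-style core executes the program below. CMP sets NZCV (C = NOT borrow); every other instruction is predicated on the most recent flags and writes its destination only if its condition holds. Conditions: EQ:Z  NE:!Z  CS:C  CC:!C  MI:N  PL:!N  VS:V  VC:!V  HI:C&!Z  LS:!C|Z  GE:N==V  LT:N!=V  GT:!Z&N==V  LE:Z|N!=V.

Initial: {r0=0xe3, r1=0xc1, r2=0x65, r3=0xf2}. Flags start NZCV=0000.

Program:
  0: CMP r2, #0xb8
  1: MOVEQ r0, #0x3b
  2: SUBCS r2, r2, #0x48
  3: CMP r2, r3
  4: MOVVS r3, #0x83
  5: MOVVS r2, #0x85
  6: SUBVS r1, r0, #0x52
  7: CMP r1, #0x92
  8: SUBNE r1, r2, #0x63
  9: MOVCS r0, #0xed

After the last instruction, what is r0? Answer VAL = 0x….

VAL = 0xed

0: ✓ CMP  NZCV=1001
1: · MOVEQ
2: · SUBCS
3: ✓ CMP  NZCV=0000
4: · MOVVS
5: · MOVVS
6: · SUBVS
7: ✓ CMP  NZCV=0010
8: ✓ SUBNE  r1←0x02
9: ✓ MOVCS  r0←0xed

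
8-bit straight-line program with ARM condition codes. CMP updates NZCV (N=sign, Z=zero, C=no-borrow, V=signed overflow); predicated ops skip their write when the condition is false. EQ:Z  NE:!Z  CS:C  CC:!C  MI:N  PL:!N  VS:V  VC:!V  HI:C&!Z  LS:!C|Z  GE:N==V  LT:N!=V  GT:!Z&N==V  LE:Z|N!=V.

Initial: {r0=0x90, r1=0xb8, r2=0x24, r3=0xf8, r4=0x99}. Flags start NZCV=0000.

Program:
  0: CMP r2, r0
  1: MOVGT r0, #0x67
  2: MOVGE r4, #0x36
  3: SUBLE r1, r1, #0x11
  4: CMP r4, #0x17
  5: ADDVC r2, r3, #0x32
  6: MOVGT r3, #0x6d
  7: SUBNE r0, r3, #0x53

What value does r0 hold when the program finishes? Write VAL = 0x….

VAL = 0x1a

0: ✓ CMP  NZCV=1001
1: ✓ MOVGT  r0←0x67
2: ✓ MOVGE  r4←0x36
3: · SUBLE
4: ✓ CMP  NZCV=0010
5: ✓ ADDVC  r2←0x2a
6: ✓ MOVGT  r3←0x6d
7: ✓ SUBNE  r0←0x1a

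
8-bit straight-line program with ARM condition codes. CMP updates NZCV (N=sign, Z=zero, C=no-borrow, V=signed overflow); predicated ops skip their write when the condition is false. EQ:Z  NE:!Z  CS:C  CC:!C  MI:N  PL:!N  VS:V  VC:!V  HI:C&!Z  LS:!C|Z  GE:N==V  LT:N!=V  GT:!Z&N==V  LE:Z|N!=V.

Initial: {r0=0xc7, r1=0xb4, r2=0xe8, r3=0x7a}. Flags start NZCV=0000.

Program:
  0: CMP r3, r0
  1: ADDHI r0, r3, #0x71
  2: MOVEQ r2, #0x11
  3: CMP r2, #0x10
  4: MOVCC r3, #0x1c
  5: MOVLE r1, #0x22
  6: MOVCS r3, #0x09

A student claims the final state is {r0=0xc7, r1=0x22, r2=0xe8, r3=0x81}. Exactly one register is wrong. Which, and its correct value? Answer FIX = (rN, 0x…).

FIX = (r3, 0x09)

[0] flags=1001 → (cmp)
[1] flags=1001 HI?F → skip
[2] flags=1001 EQ?F → skip
[3] flags=1010 → (cmp)
[4] flags=1010 CC?F → skip
[5] flags=1010 LE?T → r1=0x22
[6] flags=1010 CS?T → r3=0x09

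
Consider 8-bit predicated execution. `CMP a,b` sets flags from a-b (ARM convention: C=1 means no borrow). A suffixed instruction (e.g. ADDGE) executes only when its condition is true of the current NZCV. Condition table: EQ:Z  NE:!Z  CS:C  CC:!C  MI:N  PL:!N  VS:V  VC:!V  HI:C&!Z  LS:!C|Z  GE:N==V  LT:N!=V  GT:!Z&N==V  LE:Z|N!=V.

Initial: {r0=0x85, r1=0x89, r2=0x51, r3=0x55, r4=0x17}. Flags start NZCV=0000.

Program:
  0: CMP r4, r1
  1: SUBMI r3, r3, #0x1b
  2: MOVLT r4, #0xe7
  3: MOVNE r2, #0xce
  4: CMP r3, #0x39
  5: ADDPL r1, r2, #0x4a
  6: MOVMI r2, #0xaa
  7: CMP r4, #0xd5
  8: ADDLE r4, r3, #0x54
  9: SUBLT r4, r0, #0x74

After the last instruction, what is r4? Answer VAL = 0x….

[0] flags=1001 → (cmp)
[1] flags=1001 MI?T → r3=0x3a
[2] flags=1001 LT?F → skip
[3] flags=1001 NE?T → r2=0xce
[4] flags=0010 → (cmp)
[5] flags=0010 PL?T → r1=0x18
[6] flags=0010 MI?F → skip
[7] flags=0000 → (cmp)
[8] flags=0000 LE?F → skip
[9] flags=0000 LT?F → skip

VAL = 0x17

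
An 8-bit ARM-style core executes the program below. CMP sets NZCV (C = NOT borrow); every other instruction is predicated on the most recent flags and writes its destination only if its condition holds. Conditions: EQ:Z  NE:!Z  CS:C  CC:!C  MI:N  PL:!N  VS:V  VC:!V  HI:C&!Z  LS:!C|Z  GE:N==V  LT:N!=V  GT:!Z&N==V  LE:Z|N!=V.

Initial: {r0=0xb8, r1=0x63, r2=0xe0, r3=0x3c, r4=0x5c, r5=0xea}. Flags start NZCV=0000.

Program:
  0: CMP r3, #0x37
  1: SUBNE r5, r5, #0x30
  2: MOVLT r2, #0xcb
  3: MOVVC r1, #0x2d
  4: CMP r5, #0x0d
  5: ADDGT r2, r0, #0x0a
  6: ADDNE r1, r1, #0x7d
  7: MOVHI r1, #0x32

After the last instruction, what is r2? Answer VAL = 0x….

[0] flags=0010 → (cmp)
[1] flags=0010 NE?T → r5=0xba
[2] flags=0010 LT?F → skip
[3] flags=0010 VC?T → r1=0x2d
[4] flags=1010 → (cmp)
[5] flags=1010 GT?F → skip
[6] flags=1010 NE?T → r1=0xaa
[7] flags=1010 HI?T → r1=0x32

VAL = 0xe0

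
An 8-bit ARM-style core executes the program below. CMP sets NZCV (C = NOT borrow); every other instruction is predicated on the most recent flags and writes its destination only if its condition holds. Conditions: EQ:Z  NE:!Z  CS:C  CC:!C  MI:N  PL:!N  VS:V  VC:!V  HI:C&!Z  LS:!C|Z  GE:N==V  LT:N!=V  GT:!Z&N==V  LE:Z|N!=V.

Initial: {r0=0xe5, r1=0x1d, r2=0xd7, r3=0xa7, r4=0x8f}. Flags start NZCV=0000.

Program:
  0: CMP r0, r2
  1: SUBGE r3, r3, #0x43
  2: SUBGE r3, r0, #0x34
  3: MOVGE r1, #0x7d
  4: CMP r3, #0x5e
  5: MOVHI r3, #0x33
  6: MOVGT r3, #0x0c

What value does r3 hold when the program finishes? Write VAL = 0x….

0: ✓ CMP  NZCV=0010
1: ✓ SUBGE  r3←0x64
2: ✓ SUBGE  r3←0xb1
3: ✓ MOVGE  r1←0x7d
4: ✓ CMP  NZCV=0011
5: ✓ MOVHI  r3←0x33
6: · MOVGT

VAL = 0x33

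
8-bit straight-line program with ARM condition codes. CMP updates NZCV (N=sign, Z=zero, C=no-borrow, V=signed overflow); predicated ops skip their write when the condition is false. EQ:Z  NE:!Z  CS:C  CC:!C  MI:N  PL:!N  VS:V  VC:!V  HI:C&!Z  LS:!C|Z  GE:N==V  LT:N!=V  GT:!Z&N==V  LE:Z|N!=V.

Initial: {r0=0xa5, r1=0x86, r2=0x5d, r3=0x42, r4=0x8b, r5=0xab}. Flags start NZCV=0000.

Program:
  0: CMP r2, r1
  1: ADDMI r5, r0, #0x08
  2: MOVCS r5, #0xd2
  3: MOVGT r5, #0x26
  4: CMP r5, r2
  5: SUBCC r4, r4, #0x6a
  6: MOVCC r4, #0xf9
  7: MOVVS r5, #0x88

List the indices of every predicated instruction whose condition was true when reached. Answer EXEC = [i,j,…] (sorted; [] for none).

EXEC = [1,3,5,6]

0: ✓ CMP  NZCV=1001
1: ✓ ADDMI  r5←0xad
2: · MOVCS
3: ✓ MOVGT  r5←0x26
4: ✓ CMP  NZCV=1000
5: ✓ SUBCC  r4←0x21
6: ✓ MOVCC  r4←0xf9
7: · MOVVS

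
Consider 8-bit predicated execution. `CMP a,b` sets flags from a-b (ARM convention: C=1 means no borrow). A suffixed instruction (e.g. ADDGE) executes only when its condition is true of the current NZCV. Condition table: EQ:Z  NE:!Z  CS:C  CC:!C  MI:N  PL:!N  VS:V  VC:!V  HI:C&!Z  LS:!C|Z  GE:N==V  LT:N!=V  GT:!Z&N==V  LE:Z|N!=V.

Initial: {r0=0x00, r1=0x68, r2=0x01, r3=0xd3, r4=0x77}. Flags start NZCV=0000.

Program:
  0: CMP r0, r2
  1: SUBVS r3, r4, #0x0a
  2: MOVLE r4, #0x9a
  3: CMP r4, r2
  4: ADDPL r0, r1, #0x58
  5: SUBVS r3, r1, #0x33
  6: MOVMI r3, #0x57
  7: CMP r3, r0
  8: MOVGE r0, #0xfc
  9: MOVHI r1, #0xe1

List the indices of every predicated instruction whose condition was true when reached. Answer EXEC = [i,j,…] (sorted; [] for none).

[0] flags=1000 → (cmp)
[1] flags=1000 VS?F → skip
[2] flags=1000 LE?T → r4=0x9a
[3] flags=1010 → (cmp)
[4] flags=1010 PL?F → skip
[5] flags=1010 VS?F → skip
[6] flags=1010 MI?T → r3=0x57
[7] flags=0010 → (cmp)
[8] flags=0010 GE?T → r0=0xfc
[9] flags=0010 HI?T → r1=0xe1

EXEC = [2,6,8,9]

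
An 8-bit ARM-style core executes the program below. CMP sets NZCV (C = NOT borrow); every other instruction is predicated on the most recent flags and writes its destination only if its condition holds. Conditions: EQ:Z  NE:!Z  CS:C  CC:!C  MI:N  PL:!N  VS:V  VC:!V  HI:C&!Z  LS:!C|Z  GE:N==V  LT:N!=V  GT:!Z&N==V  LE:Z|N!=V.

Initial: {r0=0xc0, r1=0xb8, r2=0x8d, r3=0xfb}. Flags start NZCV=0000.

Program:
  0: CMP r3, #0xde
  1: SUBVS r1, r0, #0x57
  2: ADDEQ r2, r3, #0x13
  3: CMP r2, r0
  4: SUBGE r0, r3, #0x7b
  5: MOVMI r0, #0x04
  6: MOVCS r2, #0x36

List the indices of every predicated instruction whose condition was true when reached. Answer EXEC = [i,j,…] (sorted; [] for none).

EXEC = [5]

[0] flags=0010 → (cmp)
[1] flags=0010 VS?F → skip
[2] flags=0010 EQ?F → skip
[3] flags=1000 → (cmp)
[4] flags=1000 GE?F → skip
[5] flags=1000 MI?T → r0=0x04
[6] flags=1000 CS?F → skip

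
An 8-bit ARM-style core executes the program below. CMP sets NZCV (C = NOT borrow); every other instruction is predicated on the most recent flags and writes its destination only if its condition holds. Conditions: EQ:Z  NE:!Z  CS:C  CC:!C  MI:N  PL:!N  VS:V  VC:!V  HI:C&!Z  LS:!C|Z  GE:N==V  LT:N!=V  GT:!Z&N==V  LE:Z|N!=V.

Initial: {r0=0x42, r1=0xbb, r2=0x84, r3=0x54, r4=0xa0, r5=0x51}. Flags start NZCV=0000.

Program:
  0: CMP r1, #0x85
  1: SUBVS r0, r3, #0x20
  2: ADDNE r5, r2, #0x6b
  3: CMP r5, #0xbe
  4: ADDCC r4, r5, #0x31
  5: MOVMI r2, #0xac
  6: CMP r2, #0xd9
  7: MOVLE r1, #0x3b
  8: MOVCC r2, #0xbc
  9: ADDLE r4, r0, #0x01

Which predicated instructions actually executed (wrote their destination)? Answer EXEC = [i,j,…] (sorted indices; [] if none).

EXEC = [2,7,8,9]

0: ✓ CMP  NZCV=0010
1: · SUBVS
2: ✓ ADDNE  r5←0xef
3: ✓ CMP  NZCV=0010
4: · ADDCC
5: · MOVMI
6: ✓ CMP  NZCV=1000
7: ✓ MOVLE  r1←0x3b
8: ✓ MOVCC  r2←0xbc
9: ✓ ADDLE  r4←0x43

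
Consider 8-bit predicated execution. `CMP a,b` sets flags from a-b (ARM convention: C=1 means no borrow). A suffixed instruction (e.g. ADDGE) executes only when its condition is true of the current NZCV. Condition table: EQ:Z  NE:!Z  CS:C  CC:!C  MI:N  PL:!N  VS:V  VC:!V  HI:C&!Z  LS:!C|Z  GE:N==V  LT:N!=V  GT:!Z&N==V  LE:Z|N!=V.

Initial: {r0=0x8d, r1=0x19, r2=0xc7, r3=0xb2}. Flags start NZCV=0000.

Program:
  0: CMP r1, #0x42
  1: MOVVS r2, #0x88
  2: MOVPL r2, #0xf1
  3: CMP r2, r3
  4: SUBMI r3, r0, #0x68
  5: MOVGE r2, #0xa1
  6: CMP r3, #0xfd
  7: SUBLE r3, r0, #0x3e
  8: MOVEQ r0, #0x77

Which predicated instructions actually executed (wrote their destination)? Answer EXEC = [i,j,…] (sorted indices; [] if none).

EXEC = [5,7]

[0] flags=1000 → (cmp)
[1] flags=1000 VS?F → skip
[2] flags=1000 PL?F → skip
[3] flags=0010 → (cmp)
[4] flags=0010 MI?F → skip
[5] flags=0010 GE?T → r2=0xa1
[6] flags=1000 → (cmp)
[7] flags=1000 LE?T → r3=0x4f
[8] flags=1000 EQ?F → skip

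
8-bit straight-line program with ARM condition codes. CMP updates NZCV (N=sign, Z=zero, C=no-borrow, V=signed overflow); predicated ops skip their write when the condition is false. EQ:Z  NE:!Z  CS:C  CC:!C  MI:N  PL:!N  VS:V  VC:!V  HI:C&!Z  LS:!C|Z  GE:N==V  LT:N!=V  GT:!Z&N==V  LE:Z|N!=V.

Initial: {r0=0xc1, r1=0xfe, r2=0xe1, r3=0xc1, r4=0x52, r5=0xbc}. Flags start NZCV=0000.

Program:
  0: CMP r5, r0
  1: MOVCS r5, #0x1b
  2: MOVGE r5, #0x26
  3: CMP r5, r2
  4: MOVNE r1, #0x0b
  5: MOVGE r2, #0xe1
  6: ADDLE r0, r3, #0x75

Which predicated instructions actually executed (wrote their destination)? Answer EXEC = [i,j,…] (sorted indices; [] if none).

EXEC = [4,6]

0: ✓ CMP  NZCV=1000
1: · MOVCS
2: · MOVGE
3: ✓ CMP  NZCV=1000
4: ✓ MOVNE  r1←0x0b
5: · MOVGE
6: ✓ ADDLE  r0←0x36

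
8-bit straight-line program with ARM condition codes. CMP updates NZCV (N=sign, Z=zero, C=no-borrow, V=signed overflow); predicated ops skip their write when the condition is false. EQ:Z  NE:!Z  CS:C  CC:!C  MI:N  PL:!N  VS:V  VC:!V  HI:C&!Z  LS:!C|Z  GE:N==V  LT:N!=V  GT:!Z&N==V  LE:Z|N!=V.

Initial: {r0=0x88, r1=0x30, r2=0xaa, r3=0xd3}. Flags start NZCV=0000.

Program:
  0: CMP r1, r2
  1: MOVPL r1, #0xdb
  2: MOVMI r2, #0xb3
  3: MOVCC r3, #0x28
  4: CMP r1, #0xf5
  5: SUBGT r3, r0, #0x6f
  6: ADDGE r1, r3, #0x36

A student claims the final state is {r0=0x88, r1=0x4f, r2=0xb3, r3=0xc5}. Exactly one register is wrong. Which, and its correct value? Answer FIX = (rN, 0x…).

0: ✓ CMP  NZCV=1001
1: · MOVPL
2: ✓ MOVMI  r2←0xb3
3: ✓ MOVCC  r3←0x28
4: ✓ CMP  NZCV=0000
5: ✓ SUBGT  r3←0x19
6: ✓ ADDGE  r1←0x4f

FIX = (r3, 0x19)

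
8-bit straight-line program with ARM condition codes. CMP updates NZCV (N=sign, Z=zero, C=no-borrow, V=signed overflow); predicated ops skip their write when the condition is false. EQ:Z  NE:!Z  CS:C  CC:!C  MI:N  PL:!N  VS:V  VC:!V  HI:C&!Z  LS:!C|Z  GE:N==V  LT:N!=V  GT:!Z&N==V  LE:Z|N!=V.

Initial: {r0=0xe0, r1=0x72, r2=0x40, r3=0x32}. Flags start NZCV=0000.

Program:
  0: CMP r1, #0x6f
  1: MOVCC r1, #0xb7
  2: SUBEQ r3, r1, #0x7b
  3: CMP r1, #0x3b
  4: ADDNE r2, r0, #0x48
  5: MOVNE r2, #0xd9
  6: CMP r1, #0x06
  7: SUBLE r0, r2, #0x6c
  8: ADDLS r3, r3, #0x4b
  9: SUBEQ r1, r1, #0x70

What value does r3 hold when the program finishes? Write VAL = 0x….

[0] flags=0010 → (cmp)
[1] flags=0010 CC?F → skip
[2] flags=0010 EQ?F → skip
[3] flags=0010 → (cmp)
[4] flags=0010 NE?T → r2=0x28
[5] flags=0010 NE?T → r2=0xd9
[6] flags=0010 → (cmp)
[7] flags=0010 LE?F → skip
[8] flags=0010 LS?F → skip
[9] flags=0010 EQ?F → skip

VAL = 0x32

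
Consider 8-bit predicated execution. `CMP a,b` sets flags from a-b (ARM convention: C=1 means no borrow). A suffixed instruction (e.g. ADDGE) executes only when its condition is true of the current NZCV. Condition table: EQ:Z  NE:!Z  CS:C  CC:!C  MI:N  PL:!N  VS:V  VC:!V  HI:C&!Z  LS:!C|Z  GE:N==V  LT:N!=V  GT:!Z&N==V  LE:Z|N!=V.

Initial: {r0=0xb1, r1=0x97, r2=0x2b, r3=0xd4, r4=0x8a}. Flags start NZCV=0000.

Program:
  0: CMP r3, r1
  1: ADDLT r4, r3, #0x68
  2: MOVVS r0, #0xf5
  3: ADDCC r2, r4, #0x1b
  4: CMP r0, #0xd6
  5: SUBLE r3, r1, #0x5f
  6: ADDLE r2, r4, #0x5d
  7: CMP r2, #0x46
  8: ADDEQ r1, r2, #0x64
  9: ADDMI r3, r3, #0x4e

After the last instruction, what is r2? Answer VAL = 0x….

VAL = 0xe7

[0] flags=0010 → (cmp)
[1] flags=0010 LT?F → skip
[2] flags=0010 VS?F → skip
[3] flags=0010 CC?F → skip
[4] flags=1000 → (cmp)
[5] flags=1000 LE?T → r3=0x38
[6] flags=1000 LE?T → r2=0xe7
[7] flags=1010 → (cmp)
[8] flags=1010 EQ?F → skip
[9] flags=1010 MI?T → r3=0x86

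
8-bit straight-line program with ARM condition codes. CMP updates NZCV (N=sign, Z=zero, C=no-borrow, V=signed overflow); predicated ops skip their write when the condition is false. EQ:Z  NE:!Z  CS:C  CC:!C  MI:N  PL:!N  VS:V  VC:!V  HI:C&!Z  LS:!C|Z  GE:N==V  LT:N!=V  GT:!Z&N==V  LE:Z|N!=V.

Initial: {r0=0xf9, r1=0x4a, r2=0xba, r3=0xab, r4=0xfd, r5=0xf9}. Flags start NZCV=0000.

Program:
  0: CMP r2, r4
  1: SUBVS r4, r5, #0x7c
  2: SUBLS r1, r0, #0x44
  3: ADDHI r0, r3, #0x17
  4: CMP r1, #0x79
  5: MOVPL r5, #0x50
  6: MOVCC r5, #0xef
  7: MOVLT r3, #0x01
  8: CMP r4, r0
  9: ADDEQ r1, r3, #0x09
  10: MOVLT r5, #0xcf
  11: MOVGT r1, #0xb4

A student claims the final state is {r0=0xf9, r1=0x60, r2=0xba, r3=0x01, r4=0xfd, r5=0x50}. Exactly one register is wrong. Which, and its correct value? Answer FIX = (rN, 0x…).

[0] flags=1000 → (cmp)
[1] flags=1000 VS?F → skip
[2] flags=1000 LS?T → r1=0xb5
[3] flags=1000 HI?F → skip
[4] flags=0011 → (cmp)
[5] flags=0011 PL?T → r5=0x50
[6] flags=0011 CC?F → skip
[7] flags=0011 LT?T → r3=0x01
[8] flags=0010 → (cmp)
[9] flags=0010 EQ?F → skip
[10] flags=0010 LT?F → skip
[11] flags=0010 GT?T → r1=0xb4

FIX = (r1, 0xb4)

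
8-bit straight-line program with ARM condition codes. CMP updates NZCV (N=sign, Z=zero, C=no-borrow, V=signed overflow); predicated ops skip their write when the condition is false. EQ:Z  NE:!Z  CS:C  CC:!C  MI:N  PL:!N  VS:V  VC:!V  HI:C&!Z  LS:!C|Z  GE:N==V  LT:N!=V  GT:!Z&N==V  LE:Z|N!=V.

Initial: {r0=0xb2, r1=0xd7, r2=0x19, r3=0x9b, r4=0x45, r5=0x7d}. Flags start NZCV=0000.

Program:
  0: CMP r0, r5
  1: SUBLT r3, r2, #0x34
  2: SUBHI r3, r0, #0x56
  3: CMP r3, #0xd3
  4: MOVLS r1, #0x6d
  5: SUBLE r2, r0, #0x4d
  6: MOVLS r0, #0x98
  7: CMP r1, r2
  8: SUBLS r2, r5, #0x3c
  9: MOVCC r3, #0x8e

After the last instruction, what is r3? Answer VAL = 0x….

[0] flags=0011 → (cmp)
[1] flags=0011 LT?T → r3=0xe5
[2] flags=0011 HI?T → r3=0x5c
[3] flags=1001 → (cmp)
[4] flags=1001 LS?T → r1=0x6d
[5] flags=1001 LE?F → skip
[6] flags=1001 LS?T → r0=0x98
[7] flags=0010 → (cmp)
[8] flags=0010 LS?F → skip
[9] flags=0010 CC?F → skip

VAL = 0x5c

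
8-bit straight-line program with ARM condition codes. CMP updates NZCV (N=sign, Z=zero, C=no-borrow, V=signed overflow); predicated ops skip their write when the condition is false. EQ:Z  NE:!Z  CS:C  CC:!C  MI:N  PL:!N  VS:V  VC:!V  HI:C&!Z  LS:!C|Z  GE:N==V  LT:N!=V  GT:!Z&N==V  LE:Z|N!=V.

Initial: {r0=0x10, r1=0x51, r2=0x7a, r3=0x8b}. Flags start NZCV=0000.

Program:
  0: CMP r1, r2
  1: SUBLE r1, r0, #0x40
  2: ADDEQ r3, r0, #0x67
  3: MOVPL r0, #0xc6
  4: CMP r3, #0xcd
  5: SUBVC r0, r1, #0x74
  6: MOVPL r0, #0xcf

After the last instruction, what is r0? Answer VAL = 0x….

[0] flags=1000 → (cmp)
[1] flags=1000 LE?T → r1=0xd0
[2] flags=1000 EQ?F → skip
[3] flags=1000 PL?F → skip
[4] flags=1000 → (cmp)
[5] flags=1000 VC?T → r0=0x5c
[6] flags=1000 PL?F → skip

VAL = 0x5c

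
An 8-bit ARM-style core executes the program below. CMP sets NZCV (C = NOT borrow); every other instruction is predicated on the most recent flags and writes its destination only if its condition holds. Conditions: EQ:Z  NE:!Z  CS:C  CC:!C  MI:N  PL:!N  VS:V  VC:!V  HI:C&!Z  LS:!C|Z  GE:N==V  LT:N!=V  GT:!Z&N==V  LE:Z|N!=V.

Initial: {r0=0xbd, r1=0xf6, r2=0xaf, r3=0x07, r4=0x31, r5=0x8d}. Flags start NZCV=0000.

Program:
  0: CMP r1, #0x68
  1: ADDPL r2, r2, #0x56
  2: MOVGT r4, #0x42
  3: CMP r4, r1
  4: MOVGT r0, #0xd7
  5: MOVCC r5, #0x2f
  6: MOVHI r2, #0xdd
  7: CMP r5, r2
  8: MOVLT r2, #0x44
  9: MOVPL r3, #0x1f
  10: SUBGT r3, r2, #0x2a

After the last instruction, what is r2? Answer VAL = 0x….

[0] flags=1010 → (cmp)
[1] flags=1010 PL?F → skip
[2] flags=1010 GT?F → skip
[3] flags=0000 → (cmp)
[4] flags=0000 GT?T → r0=0xd7
[5] flags=0000 CC?T → r5=0x2f
[6] flags=0000 HI?F → skip
[7] flags=1001 → (cmp)
[8] flags=1001 LT?F → skip
[9] flags=1001 PL?F → skip
[10] flags=1001 GT?T → r3=0x85

VAL = 0xaf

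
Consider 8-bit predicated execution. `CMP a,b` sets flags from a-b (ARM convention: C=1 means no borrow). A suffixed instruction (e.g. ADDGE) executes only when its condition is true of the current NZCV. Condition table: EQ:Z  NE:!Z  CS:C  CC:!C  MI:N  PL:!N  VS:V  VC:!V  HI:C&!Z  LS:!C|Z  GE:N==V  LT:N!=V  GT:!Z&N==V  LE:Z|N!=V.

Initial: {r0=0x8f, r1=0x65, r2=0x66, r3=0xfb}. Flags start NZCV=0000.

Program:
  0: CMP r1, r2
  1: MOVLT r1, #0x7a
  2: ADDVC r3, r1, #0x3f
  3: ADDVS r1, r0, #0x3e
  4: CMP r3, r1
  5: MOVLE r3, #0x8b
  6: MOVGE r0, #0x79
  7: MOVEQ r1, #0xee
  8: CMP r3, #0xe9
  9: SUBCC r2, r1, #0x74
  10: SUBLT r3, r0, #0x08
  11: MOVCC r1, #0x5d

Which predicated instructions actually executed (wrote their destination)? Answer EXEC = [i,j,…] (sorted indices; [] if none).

EXEC = [1,2,5,9,10,11]

0: ✓ CMP  NZCV=1000
1: ✓ MOVLT  r1←0x7a
2: ✓ ADDVC  r3←0xb9
3: · ADDVS
4: ✓ CMP  NZCV=0011
5: ✓ MOVLE  r3←0x8b
6: · MOVGE
7: · MOVEQ
8: ✓ CMP  NZCV=1000
9: ✓ SUBCC  r2←0x06
10: ✓ SUBLT  r3←0x87
11: ✓ MOVCC  r1←0x5d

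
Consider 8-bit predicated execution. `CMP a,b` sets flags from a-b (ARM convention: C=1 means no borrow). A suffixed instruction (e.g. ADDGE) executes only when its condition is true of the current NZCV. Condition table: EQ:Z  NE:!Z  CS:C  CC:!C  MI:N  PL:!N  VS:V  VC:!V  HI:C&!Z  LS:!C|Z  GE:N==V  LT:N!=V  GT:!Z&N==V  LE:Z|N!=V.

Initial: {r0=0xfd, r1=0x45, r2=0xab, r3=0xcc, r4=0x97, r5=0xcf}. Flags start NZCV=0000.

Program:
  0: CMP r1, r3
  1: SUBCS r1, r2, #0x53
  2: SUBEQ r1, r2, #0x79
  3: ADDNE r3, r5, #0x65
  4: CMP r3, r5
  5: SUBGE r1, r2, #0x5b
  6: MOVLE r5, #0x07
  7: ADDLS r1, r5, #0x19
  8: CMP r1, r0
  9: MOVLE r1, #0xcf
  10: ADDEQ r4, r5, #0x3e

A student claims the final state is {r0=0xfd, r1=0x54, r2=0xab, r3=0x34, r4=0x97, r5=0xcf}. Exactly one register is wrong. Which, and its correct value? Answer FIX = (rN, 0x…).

FIX = (r1, 0xcf)

0: ✓ CMP  NZCV=0000
1: · SUBCS
2: · SUBEQ
3: ✓ ADDNE  r3←0x34
4: ✓ CMP  NZCV=0000
5: ✓ SUBGE  r1←0x50
6: · MOVLE
7: ✓ ADDLS  r1←0xe8
8: ✓ CMP  NZCV=1000
9: ✓ MOVLE  r1←0xcf
10: · ADDEQ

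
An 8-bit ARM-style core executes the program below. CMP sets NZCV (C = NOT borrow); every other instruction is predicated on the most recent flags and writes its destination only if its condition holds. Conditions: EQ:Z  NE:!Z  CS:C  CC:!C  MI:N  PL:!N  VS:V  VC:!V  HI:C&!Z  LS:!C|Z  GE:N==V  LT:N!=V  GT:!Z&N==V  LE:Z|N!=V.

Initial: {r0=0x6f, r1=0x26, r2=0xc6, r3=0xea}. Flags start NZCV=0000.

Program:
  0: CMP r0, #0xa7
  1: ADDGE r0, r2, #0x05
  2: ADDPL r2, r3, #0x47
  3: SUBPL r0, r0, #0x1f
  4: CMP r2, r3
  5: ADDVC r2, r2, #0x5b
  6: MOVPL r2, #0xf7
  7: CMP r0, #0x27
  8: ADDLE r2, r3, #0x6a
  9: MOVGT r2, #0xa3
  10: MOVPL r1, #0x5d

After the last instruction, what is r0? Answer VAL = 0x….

[0] flags=1001 → (cmp)
[1] flags=1001 GE?T → r0=0xcb
[2] flags=1001 PL?F → skip
[3] flags=1001 PL?F → skip
[4] flags=1000 → (cmp)
[5] flags=1000 VC?T → r2=0x21
[6] flags=1000 PL?F → skip
[7] flags=1010 → (cmp)
[8] flags=1010 LE?T → r2=0x54
[9] flags=1010 GT?F → skip
[10] flags=1010 PL?F → skip

VAL = 0xcb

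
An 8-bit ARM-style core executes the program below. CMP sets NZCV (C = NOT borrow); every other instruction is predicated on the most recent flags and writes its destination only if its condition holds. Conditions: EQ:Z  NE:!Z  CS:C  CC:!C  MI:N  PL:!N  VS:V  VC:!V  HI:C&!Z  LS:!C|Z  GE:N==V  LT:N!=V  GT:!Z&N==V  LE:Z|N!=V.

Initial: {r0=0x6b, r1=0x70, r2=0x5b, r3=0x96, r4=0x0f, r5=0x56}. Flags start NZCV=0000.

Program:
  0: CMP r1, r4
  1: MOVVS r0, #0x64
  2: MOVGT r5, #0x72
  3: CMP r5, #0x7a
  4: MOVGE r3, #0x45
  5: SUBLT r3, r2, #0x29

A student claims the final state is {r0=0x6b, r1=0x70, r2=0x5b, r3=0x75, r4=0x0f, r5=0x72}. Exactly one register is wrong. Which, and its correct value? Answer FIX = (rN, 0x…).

FIX = (r3, 0x32)

[0] flags=0010 → (cmp)
[1] flags=0010 VS?F → skip
[2] flags=0010 GT?T → r5=0x72
[3] flags=1000 → (cmp)
[4] flags=1000 GE?F → skip
[5] flags=1000 LT?T → r3=0x32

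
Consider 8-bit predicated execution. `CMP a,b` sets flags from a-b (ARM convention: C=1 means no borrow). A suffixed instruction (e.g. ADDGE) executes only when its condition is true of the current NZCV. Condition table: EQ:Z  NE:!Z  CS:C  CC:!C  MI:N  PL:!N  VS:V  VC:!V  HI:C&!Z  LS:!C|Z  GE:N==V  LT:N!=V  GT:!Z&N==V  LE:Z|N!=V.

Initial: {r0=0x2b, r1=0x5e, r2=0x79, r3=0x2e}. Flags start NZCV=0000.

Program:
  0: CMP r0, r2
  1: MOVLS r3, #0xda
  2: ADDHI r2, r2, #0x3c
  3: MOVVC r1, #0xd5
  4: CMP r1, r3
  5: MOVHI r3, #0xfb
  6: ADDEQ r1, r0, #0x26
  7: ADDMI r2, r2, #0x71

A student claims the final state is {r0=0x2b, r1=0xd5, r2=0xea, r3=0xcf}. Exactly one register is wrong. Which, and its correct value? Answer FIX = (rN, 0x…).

[0] flags=1000 → (cmp)
[1] flags=1000 LS?T → r3=0xda
[2] flags=1000 HI?F → skip
[3] flags=1000 VC?T → r1=0xd5
[4] flags=1000 → (cmp)
[5] flags=1000 HI?F → skip
[6] flags=1000 EQ?F → skip
[7] flags=1000 MI?T → r2=0xea

FIX = (r3, 0xda)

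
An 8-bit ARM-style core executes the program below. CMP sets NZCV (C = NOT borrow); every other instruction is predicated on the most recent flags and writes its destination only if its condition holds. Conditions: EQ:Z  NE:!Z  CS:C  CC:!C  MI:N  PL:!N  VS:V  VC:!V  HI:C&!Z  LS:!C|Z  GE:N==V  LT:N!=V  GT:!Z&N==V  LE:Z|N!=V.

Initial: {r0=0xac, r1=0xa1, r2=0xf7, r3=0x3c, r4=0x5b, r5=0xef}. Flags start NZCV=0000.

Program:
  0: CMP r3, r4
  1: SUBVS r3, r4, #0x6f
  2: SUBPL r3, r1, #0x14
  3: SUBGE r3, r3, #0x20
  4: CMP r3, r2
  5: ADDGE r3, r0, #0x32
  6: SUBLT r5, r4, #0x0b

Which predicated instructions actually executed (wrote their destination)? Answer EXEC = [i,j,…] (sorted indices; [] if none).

0: ✓ CMP  NZCV=1000
1: · SUBVS
2: · SUBPL
3: · SUBGE
4: ✓ CMP  NZCV=0000
5: ✓ ADDGE  r3←0xde
6: · SUBLT

EXEC = [5]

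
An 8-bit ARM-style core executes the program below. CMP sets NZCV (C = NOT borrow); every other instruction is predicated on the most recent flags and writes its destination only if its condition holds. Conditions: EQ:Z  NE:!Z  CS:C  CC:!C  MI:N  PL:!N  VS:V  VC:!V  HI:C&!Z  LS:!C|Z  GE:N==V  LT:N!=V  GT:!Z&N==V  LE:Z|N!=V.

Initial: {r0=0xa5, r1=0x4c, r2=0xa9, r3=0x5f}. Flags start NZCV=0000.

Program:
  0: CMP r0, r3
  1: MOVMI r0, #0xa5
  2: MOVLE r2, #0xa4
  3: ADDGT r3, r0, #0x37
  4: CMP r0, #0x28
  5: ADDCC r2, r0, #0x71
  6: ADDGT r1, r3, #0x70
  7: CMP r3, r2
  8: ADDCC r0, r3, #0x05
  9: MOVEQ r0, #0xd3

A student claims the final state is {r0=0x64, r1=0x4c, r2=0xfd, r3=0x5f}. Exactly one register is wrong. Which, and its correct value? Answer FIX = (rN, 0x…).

FIX = (r2, 0xa4)

[0] flags=0011 → (cmp)
[1] flags=0011 MI?F → skip
[2] flags=0011 LE?T → r2=0xa4
[3] flags=0011 GT?F → skip
[4] flags=0011 → (cmp)
[5] flags=0011 CC?F → skip
[6] flags=0011 GT?F → skip
[7] flags=1001 → (cmp)
[8] flags=1001 CC?T → r0=0x64
[9] flags=1001 EQ?F → skip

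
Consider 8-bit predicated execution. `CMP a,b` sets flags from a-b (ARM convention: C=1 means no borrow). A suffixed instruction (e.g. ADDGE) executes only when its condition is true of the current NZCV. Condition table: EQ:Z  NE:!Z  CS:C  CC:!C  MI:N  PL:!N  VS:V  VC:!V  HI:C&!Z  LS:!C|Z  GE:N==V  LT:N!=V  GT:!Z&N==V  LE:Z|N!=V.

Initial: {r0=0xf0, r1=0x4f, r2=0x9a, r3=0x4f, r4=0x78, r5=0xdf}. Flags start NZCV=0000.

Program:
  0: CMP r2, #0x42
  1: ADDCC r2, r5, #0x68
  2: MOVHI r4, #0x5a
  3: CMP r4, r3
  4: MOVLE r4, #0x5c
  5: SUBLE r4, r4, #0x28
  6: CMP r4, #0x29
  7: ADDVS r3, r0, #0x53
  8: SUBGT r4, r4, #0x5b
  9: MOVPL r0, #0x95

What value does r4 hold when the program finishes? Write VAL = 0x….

VAL = 0xff

0: ✓ CMP  NZCV=0011
1: · ADDCC
2: ✓ MOVHI  r4←0x5a
3: ✓ CMP  NZCV=0010
4: · MOVLE
5: · SUBLE
6: ✓ CMP  NZCV=0010
7: · ADDVS
8: ✓ SUBGT  r4←0xff
9: ✓ MOVPL  r0←0x95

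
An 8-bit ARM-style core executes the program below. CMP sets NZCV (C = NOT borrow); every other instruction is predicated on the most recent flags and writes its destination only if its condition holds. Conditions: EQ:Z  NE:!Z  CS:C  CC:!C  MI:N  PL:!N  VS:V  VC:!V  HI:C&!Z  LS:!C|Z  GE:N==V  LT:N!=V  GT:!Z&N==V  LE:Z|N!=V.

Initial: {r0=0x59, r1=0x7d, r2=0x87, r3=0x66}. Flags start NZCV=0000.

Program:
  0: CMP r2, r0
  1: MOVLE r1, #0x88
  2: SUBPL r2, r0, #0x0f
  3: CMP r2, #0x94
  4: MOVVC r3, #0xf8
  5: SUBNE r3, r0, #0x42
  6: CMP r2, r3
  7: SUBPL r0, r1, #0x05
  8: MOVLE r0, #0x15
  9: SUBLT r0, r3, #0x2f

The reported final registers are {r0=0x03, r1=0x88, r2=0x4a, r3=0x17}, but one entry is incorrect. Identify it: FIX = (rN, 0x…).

FIX = (r0, 0x83)

0: ✓ CMP  NZCV=0011
1: ✓ MOVLE  r1←0x88
2: ✓ SUBPL  r2←0x4a
3: ✓ CMP  NZCV=1001
4: · MOVVC
5: ✓ SUBNE  r3←0x17
6: ✓ CMP  NZCV=0010
7: ✓ SUBPL  r0←0x83
8: · MOVLE
9: · SUBLT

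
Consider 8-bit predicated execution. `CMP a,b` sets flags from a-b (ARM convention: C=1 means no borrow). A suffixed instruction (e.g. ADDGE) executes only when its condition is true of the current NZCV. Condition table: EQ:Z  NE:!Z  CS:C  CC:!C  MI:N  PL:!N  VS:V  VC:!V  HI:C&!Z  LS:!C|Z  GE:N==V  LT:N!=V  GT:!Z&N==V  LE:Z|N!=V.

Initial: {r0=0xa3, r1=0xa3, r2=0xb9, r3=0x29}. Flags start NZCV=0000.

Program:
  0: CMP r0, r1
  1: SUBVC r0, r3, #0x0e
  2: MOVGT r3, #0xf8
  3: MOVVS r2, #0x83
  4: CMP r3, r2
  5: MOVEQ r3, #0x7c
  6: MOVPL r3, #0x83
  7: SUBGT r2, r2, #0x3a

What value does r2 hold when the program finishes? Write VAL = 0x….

0: ✓ CMP  NZCV=0110
1: ✓ SUBVC  r0←0x1b
2: · MOVGT
3: · MOVVS
4: ✓ CMP  NZCV=0000
5: · MOVEQ
6: ✓ MOVPL  r3←0x83
7: ✓ SUBGT  r2←0x7f

VAL = 0x7f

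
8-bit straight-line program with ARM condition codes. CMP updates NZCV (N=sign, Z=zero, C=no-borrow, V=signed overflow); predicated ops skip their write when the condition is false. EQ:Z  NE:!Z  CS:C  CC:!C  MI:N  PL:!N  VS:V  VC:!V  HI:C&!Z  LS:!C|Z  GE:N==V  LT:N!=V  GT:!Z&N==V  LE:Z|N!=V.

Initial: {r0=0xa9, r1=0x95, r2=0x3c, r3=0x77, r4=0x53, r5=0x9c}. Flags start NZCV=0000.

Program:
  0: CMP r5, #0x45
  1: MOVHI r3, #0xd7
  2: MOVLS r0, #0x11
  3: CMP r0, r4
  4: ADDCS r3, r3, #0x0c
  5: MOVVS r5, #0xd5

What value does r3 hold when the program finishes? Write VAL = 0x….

VAL = 0xe3

0: ✓ CMP  NZCV=0011
1: ✓ MOVHI  r3←0xd7
2: · MOVLS
3: ✓ CMP  NZCV=0011
4: ✓ ADDCS  r3←0xe3
5: ✓ MOVVS  r5←0xd5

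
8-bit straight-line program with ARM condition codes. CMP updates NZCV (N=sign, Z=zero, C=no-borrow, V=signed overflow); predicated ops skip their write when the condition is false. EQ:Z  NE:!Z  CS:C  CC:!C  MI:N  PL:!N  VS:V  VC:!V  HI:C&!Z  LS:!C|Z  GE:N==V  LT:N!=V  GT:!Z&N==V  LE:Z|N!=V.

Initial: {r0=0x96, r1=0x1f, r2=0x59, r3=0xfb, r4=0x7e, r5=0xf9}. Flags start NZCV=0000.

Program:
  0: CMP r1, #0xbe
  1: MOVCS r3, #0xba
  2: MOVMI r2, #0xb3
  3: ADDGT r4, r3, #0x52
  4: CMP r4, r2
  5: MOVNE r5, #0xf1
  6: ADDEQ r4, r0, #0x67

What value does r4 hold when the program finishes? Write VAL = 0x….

0: ✓ CMP  NZCV=0000
1: · MOVCS
2: · MOVMI
3: ✓ ADDGT  r4←0x4d
4: ✓ CMP  NZCV=1000
5: ✓ MOVNE  r5←0xf1
6: · ADDEQ

VAL = 0x4d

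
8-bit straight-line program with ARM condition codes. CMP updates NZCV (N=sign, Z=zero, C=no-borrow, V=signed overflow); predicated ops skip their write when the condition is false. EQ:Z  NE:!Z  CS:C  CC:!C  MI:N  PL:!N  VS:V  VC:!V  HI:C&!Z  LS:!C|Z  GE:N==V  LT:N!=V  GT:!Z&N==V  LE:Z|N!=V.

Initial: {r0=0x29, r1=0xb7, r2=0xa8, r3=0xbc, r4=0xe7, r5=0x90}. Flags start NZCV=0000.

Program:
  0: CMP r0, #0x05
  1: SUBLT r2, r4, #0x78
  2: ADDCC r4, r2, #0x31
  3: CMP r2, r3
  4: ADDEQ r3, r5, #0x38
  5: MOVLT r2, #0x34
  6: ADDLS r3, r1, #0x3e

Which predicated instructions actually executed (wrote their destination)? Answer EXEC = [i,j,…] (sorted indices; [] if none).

EXEC = [5,6]

[0] flags=0010 → (cmp)
[1] flags=0010 LT?F → skip
[2] flags=0010 CC?F → skip
[3] flags=1000 → (cmp)
[4] flags=1000 EQ?F → skip
[5] flags=1000 LT?T → r2=0x34
[6] flags=1000 LS?T → r3=0xf5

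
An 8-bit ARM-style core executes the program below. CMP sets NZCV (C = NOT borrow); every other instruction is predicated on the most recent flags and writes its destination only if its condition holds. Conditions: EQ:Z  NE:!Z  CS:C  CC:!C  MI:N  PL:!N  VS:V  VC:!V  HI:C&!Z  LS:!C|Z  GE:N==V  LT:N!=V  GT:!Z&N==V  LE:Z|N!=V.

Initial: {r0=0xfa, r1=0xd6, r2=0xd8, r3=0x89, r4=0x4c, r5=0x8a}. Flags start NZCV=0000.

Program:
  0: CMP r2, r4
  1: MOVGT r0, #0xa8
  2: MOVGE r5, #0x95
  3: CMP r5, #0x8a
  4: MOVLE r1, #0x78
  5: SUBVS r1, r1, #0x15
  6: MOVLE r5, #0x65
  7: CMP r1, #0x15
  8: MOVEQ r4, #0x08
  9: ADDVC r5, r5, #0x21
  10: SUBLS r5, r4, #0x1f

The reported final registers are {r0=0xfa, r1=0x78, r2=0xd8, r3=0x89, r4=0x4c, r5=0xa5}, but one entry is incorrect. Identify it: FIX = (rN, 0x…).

0: ✓ CMP  NZCV=1010
1: · MOVGT
2: · MOVGE
3: ✓ CMP  NZCV=0110
4: ✓ MOVLE  r1←0x78
5: · SUBVS
6: ✓ MOVLE  r5←0x65
7: ✓ CMP  NZCV=0010
8: · MOVEQ
9: ✓ ADDVC  r5←0x86
10: · SUBLS

FIX = (r5, 0x86)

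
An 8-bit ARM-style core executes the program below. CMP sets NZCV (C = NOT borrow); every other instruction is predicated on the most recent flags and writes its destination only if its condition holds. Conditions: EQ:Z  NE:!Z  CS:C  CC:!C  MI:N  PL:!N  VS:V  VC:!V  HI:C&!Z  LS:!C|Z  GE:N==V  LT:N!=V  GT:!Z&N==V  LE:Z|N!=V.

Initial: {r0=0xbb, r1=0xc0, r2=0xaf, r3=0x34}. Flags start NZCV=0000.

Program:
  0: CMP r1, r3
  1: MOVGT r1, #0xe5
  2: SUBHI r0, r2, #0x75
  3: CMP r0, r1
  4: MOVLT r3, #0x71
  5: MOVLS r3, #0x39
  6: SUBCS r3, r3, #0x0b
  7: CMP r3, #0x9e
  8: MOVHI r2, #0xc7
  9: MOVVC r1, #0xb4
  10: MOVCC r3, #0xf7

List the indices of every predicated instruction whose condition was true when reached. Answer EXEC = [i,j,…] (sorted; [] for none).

[0] flags=1010 → (cmp)
[1] flags=1010 GT?F → skip
[2] flags=1010 HI?T → r0=0x3a
[3] flags=0000 → (cmp)
[4] flags=0000 LT?F → skip
[5] flags=0000 LS?T → r3=0x39
[6] flags=0000 CS?F → skip
[7] flags=1001 → (cmp)
[8] flags=1001 HI?F → skip
[9] flags=1001 VC?F → skip
[10] flags=1001 CC?T → r3=0xf7

EXEC = [2,5,10]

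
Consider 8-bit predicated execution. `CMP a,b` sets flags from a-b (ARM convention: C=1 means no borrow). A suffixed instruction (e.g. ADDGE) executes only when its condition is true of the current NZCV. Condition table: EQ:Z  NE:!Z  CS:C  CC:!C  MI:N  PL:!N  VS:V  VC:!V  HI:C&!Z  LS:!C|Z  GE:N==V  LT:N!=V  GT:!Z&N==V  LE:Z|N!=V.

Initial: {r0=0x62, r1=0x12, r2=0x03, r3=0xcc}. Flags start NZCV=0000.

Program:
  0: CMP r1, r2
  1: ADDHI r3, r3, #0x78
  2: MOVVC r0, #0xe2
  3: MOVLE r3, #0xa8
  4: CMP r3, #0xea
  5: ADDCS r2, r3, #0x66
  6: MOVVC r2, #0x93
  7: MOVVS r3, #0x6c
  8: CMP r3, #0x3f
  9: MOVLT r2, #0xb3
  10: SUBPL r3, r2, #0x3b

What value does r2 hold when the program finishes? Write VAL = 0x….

0: ✓ CMP  NZCV=0010
1: ✓ ADDHI  r3←0x44
2: ✓ MOVVC  r0←0xe2
3: · MOVLE
4: ✓ CMP  NZCV=0000
5: · ADDCS
6: ✓ MOVVC  r2←0x93
7: · MOVVS
8: ✓ CMP  NZCV=0010
9: · MOVLT
10: ✓ SUBPL  r3←0x58

VAL = 0x93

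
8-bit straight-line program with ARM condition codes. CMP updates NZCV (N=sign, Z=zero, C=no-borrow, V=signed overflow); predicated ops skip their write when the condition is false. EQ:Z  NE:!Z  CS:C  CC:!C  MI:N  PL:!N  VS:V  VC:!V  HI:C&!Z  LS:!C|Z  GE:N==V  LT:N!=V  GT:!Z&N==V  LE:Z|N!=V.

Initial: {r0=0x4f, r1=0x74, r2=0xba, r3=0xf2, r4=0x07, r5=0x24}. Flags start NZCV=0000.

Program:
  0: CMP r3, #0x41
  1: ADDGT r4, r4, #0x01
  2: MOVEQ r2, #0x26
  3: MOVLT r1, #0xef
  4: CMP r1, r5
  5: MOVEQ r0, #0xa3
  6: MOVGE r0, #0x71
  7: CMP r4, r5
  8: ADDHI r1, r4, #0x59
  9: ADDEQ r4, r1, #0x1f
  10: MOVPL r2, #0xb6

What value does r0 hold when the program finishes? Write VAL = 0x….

0: ✓ CMP  NZCV=1010
1: · ADDGT
2: · MOVEQ
3: ✓ MOVLT  r1←0xef
4: ✓ CMP  NZCV=1010
5: · MOVEQ
6: · MOVGE
7: ✓ CMP  NZCV=1000
8: · ADDHI
9: · ADDEQ
10: · MOVPL

VAL = 0x4f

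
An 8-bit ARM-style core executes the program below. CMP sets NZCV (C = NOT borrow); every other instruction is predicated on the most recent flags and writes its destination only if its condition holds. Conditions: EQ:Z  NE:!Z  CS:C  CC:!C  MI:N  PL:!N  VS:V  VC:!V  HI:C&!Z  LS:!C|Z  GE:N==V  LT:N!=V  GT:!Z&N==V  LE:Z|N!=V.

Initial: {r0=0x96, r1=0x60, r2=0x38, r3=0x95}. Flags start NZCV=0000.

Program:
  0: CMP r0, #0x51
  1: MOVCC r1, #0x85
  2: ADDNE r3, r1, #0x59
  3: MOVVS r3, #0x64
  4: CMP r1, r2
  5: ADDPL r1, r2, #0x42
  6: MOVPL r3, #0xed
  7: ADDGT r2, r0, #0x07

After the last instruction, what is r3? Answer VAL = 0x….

VAL = 0xed

[0] flags=0011 → (cmp)
[1] flags=0011 CC?F → skip
[2] flags=0011 NE?T → r3=0xb9
[3] flags=0011 VS?T → r3=0x64
[4] flags=0010 → (cmp)
[5] flags=0010 PL?T → r1=0x7a
[6] flags=0010 PL?T → r3=0xed
[7] flags=0010 GT?T → r2=0x9d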